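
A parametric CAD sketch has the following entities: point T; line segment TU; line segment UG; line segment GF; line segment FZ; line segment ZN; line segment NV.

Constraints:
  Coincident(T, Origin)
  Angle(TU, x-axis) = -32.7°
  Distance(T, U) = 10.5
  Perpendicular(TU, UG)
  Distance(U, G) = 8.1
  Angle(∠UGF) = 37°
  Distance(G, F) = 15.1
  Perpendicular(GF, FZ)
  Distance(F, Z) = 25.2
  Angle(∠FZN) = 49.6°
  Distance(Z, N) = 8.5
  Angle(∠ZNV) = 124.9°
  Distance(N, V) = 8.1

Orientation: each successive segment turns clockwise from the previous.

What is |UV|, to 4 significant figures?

7.363

∠FZN = 49.6° gives ZN at -126.1° from the x-axis; with |ZN| = 8.5, N = (23.45, -2.410). ∠ZNV = 124.9° gives NV at 178.8° from the x-axis; with |NV| = 8.1, V = (15.35, -2.240). Then |UV| = |V − U| = 7.363.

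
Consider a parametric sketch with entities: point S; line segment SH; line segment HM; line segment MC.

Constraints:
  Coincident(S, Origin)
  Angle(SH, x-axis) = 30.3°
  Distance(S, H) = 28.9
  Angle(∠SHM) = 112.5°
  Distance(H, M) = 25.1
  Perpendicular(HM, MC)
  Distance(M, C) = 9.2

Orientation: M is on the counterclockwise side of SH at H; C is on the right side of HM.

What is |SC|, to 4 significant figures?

50.95

S is at the origin; SH runs at 30.3° with length 28.9, so H = 28.9·(cos 30.3°, sin 30.3°) = (24.95, 14.58). ∠SHM = 112.5°, so HM runs at 30.3° + (180° − 112.5°) = 97.80° from the x-axis; with |HM| = 25.1, M = H + 25.1·(cos 97.80°, sin 97.80°) = (21.55, 39.45). HM is perpendicular to MC; with |MC| = 9.2 on the right of HM, C = M + 9.2·(0.9907, 0.1357) = (30.66, 40.70). Then |SC| = |C − S| = 50.95.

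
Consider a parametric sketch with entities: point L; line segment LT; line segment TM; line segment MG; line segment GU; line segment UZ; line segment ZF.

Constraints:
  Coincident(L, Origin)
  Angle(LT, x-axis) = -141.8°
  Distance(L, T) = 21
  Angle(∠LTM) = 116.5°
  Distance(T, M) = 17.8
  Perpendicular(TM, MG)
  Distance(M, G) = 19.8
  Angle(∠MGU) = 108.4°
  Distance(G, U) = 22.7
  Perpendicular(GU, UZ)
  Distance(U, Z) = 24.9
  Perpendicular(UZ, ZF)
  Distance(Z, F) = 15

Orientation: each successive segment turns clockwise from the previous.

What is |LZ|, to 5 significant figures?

15.615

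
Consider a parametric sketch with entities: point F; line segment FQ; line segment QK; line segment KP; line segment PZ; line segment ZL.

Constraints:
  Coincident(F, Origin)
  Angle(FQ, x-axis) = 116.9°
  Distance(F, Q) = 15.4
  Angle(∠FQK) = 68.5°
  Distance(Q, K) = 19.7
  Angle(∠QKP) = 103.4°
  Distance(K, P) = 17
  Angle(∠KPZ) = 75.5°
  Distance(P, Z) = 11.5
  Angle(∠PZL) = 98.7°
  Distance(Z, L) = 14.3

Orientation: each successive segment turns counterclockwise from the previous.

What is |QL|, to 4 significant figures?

10.47

F is at the origin; FQ runs at 116.9° with length 15.4, so Q = (-6.967, 13.73). ∠FQK = 68.5° gives QK at -131.6° from the x-axis; with |QK| = 19.7, K = (-20.05, -0.9979). ∠QKP = 103.4° gives KP at -55.00° from the x-axis; with |KP| = 17.0, P = (-10.30, -14.92). ∠KPZ = 75.5° gives PZ at 49.50° from the x-axis; with |PZ| = 11.5, Z = (-2.827, -6.179). ∠PZL = 98.7° gives ZL at 130.8° from the x-axis; with |ZL| = 14.3, L = (-12.17, 4.646). Then |QL| = |L − Q| = 10.47.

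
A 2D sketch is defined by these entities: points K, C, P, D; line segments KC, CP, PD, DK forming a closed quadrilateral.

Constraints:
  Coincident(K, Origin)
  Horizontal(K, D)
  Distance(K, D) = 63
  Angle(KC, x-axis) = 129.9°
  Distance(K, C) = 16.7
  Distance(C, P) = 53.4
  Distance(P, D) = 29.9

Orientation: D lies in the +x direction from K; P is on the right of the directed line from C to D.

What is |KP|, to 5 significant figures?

38.315

Checks: |CP| = 53.40 ✓; |PD| = 29.90 ✓.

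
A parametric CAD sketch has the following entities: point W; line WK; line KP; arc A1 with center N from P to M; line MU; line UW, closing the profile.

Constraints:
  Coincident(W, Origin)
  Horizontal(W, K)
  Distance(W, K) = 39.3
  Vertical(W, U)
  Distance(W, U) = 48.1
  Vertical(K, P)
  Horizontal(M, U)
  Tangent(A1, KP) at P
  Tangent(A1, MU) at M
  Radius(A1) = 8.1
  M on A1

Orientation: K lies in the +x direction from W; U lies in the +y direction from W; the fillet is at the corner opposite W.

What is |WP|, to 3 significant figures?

56.1

W is at the origin; WK is horizontal with |WK| = 39.3 and K on the +x side, so K = (39.3, 0.00). W and U share the same x with |WU| = 48.1 and U on the +y side, so U = (0.00, 48.1). The virtual corner opposite W is at (39.3, 48.1). A1 meets KP tangentially, so NP is at right angles to KP and since A1 is tangent to MU there, NM ⟂ MU, with radius 8.1, so the center N sits 8.1 in from both sides at N = (31.2, 40.0). That places the tangent points at P = (39.3, 40.0) on KP and M = (31.2, 48.1) on MU. Then |WP| = |P − W| = 56.1.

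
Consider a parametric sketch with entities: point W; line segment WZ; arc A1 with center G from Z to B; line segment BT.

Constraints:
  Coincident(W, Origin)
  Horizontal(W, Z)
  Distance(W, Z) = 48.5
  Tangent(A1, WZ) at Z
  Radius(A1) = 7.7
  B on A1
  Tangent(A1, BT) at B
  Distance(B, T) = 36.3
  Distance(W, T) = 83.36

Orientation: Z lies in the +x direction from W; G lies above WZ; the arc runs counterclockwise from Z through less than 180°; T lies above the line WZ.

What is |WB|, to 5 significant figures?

54.547

W is at the origin; W and Z share the same y with |WZ| = 48.5 and Z on the +x side, so Z = (48.500, 0.0000). A1 meets WZ tangentially, so GZ is at right angles to WZ, so G = Z + (0, 7.7) = (48.500, 7.7000). Since GB ⟂ BT (tangency), |GT| = √(7.7² + 36.3²) = 37.108 regardless of where B sits on A1. So T lies on both circle(W, 83.36) and circle(G, 37.108); the above-WZ intersection is T = (77.382, 30.998). B is the foot of the tangent from T: B = (54.473, 2.8404).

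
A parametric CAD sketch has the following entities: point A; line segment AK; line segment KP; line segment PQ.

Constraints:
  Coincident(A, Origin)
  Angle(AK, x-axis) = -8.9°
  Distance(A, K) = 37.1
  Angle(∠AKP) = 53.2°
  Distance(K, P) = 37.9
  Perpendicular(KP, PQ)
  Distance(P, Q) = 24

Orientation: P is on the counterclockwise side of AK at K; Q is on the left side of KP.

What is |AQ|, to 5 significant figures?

16.683

A is at the origin; AK runs at -8.9° with length 37.1, so K = 37.1·(cos -8.9°, sin -8.9°) = (36.653, -5.7398). ∠AKP = 53.2°, so KP runs at -8.9° + (180° − 53.2°) = 117.90° from the x-axis; with |KP| = 37.9, P = K + 37.9·(cos 117.90°, sin 117.90°) = (18.919, 27.755). KP is perpendicular to PQ; with |PQ| = 24.0 on the left of KP, Q = P + 24.0·(-0.88377, -0.46793) = (-2.2916, 16.525). Then |AQ| = |Q − A| = 16.683.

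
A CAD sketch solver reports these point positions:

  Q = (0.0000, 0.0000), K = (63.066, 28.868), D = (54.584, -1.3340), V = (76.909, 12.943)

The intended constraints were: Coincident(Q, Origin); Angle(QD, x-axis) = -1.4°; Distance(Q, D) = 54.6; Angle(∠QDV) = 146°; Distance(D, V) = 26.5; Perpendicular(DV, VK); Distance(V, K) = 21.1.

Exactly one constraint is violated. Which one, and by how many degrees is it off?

Perpendicular(DV, VK) — off by 8.40°.

Q = (0.00, 0.00) ✓; QD at -1.400° ✓; |QD| = 54.60 ✓; ∠QDV = 146.0° ✓; |DV| = 26.50 ✓; ∠(DV, VK) = 98.40° ✗; |VK| = 21.10 ✓.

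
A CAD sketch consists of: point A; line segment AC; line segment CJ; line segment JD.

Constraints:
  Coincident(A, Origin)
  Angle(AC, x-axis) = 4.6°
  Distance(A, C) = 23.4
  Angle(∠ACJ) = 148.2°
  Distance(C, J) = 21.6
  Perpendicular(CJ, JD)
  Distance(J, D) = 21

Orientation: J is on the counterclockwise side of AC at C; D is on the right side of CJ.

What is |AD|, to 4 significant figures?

53.22

A is at the origin; AC runs at 4.6° with length 23.4, so C = 23.4·(cos 4.6°, sin 4.6°) = (23.32, 1.877). ∠ACJ = 148.2°, so CJ runs at 4.6° + (180° − 148.2°) = 36.40° from the x-axis; with |CJ| = 21.6, J = C + 21.6·(cos 36.40°, sin 36.40°) = (40.71, 14.69). The perpendicularity gives JD at right angles to CJ; with |JD| = 21.0 on the right of CJ, D = J + 21.0·(0.5934, -0.8049) = (53.17, -2.208). Then |AD| = |D − A| = 53.22.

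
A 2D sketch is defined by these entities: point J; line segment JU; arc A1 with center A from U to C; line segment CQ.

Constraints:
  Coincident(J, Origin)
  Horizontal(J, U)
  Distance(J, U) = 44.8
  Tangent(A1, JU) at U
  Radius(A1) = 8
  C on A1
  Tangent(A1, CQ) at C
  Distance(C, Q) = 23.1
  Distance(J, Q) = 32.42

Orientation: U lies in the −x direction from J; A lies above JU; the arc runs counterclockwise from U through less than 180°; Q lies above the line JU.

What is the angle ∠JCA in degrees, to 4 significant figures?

147.0°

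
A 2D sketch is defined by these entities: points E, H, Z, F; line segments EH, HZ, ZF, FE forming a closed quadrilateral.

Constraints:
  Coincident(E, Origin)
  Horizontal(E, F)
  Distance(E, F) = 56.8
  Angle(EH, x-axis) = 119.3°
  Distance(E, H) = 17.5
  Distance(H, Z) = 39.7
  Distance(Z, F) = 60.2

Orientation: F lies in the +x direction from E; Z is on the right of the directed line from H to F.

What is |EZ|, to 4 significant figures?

23.24

E is at the origin; EF is horizontal with |EF| = 56.8 and F in +x, so F = (56.8, 0). EH runs at 119.3° with |EH| = 17.5, so H = (-8.564, 15.26). Z is determined by |HZ| = 39.7 and |ZF| = 60.2 together: it lies at the intersection of circle(H, 39.7) and circle(F, 60.2). With |HF| = 67.12, the foot of the radical line on HF is 18.31 from H and the perpendicular offset is √(39.7² − 18.31²) = 35.23. Taking the right-of-HF solution: Z = (1.253, -23.21).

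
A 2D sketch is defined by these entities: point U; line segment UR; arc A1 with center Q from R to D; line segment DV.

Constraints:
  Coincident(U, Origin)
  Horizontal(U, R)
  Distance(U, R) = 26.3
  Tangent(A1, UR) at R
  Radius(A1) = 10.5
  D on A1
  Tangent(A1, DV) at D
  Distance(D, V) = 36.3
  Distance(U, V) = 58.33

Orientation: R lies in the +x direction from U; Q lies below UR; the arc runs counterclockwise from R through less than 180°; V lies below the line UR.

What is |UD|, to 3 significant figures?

22.9

Checks: |UR| = 26.30 ✓; |QD| = 10.50 ✓; ∠(QD, DV) = 90.00° ✓; |DV| = 36.30 ✓; |UV| = 58.33 ✓.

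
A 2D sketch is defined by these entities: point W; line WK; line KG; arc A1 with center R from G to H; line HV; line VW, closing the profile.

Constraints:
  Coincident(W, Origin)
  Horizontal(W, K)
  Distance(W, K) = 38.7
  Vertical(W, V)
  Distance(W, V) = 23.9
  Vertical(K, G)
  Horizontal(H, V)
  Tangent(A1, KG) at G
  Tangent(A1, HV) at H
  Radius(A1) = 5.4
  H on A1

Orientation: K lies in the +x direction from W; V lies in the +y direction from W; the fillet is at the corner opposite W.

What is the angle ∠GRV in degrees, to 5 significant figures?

170.79°

The virtual corner opposite W is at (38.700, 23.900). Since A1 is tangent to KG there, RG ⟂ KG and since A1 is tangent to HV there, RH ⟂ HV, with radius 5.4, so the center R sits 5.4 in from both sides at R = (33.300, 18.500). That places the tangent points at G = (38.700, 18.500) on KG and H = (33.300, 23.900) on HV. Then cos ∠GRV = RG·RV / (|RG||RV|), giving 170.79°.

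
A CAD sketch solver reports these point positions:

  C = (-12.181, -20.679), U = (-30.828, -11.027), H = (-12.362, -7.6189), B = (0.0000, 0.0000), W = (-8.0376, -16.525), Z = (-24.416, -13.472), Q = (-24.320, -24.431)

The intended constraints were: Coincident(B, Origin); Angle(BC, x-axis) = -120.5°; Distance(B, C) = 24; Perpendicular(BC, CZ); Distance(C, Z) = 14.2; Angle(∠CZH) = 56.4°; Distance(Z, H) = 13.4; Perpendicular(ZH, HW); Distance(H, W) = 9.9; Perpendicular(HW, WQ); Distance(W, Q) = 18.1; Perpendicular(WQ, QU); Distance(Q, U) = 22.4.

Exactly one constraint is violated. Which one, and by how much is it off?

Distance(Q, U) = 22.4 — off by 7.50.

B = (0.00, 0.00) ✓; BC at -120.5° ✓; |BC| = 24.00 ✓; ∠(BC, CZ) = 90.00° ✓; |CZ| = 14.20 ✓; ∠CZH = 56.40° ✓; |ZH| = 13.40 ✓; ∠(ZH, HW) = 90.00° ✓; |HW| = 9.900 ✓; ∠(HW, WQ) = 90.00° ✓; |WQ| = 18.10 ✓; ∠(WQ, QU) = 90.00° ✓; |QU| = 14.90 ✗.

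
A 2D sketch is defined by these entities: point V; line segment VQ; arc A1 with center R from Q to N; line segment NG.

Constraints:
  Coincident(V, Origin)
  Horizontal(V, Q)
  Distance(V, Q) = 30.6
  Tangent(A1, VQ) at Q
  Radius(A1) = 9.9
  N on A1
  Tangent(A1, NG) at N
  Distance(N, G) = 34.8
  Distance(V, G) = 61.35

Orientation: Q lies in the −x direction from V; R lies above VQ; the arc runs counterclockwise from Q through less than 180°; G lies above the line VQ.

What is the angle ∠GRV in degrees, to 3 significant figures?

128°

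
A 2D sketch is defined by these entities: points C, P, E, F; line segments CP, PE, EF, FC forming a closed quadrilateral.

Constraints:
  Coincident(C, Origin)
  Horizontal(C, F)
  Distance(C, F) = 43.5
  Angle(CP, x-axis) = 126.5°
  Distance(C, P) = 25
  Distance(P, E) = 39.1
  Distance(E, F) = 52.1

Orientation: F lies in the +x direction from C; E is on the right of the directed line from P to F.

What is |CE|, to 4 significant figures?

18.66

Checks: |PE| = 39.10 ✓; |EF| = 52.10 ✓.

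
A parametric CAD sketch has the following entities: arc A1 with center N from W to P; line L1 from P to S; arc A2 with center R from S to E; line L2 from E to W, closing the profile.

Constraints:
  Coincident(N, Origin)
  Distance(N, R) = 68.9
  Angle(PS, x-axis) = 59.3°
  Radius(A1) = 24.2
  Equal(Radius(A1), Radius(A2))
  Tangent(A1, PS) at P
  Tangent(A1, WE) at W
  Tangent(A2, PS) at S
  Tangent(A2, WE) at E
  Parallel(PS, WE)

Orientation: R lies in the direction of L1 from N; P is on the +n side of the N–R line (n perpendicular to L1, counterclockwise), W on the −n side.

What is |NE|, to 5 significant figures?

73.026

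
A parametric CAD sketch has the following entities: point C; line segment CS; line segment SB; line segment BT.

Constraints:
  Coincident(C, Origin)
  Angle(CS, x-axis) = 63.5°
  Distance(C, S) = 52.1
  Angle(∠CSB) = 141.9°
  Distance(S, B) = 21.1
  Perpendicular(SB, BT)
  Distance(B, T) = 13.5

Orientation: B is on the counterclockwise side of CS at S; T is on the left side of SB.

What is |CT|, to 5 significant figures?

64.839

C is at the origin; CS runs at 63.5° with length 52.1, so S = 52.1·(cos 63.5°, sin 63.5°) = (23.247, 46.626). ∠CSB = 141.9°, so SB runs at 63.5° + (180° − 141.9°) = 101.60° from the x-axis; with |SB| = 21.1, B = S + 21.1·(cos 101.60°, sin 101.60°) = (19.004, 67.295). SB is perpendicular to BT; with |BT| = 13.5 on the left of SB, T = B + 13.5·(-0.97958, -0.20108) = (5.7799, 64.581). Then |CT| = |T − C| = 64.839.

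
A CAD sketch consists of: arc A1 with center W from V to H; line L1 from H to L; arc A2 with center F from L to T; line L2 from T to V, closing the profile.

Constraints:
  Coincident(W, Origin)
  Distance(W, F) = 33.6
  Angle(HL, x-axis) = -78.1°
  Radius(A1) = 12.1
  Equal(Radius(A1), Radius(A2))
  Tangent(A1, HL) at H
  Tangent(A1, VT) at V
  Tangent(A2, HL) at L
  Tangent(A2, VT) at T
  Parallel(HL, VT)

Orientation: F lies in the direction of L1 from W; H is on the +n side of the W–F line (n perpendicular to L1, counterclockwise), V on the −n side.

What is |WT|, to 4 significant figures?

35.71

Tangency of A1 to both parallel lines with radius 12.1 puts H and V at W ± 12.1·n: H = (11.84, 2.495), V = (-11.84, -2.495). Equal radii place L and T the same way about F: L = F + 12.1·n = (18.77, -30.38), T = F − 12.1·n = (-4.911, -35.37). Then |WT| = |T − W| = 35.71.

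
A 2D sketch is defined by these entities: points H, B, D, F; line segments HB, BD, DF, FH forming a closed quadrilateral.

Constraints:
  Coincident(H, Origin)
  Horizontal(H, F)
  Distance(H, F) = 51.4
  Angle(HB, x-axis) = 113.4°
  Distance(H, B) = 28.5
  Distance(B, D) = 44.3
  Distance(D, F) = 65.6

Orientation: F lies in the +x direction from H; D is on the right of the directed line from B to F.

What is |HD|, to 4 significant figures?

21.56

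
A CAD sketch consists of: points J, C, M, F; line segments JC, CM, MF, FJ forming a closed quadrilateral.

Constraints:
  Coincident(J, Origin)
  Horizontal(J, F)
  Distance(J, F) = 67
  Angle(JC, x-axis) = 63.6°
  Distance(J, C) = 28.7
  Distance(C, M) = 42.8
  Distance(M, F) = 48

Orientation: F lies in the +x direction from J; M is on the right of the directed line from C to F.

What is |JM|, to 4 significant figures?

27.11

J is at the origin; JF is horizontal with |JF| = 67.0 and F in +x, so F = (67.0, 0). JC runs at 63.6° with |JC| = 28.7, so C = (12.76, 25.71). M is determined by |CM| = 42.8 and |MF| = 48.0 together: it lies at the intersection of circle(C, 42.8) and circle(F, 48.0). With |CF| = 60.02, the foot of the radical line on CF is 26.08 from C and the perpendicular offset is √(42.8² − 26.08²) = 33.94. Taking the right-of-CF solution: M = (21.79, -16.13).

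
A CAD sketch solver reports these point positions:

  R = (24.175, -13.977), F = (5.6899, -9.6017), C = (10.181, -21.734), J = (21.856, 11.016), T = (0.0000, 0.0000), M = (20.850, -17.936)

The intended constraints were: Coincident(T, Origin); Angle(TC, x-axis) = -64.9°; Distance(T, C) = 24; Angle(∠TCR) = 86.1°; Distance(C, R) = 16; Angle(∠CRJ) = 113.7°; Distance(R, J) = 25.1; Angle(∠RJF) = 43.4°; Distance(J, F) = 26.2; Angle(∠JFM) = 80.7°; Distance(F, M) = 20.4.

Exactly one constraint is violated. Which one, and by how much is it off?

Distance(F, M) = 20.4 — off by 3.10.

T = (0.00, 0.00) ✓; TC at -64.90° ✓; |TC| = 24.00 ✓; ∠TCR = 86.10° ✓; |CR| = 16.00 ✓; ∠CRJ = 113.7° ✓; |RJ| = 25.10 ✓; ∠RJF = 43.40° ✓; |JF| = 26.20 ✓; ∠JFM = 80.70° ✓; |FM| = 17.30 ✗.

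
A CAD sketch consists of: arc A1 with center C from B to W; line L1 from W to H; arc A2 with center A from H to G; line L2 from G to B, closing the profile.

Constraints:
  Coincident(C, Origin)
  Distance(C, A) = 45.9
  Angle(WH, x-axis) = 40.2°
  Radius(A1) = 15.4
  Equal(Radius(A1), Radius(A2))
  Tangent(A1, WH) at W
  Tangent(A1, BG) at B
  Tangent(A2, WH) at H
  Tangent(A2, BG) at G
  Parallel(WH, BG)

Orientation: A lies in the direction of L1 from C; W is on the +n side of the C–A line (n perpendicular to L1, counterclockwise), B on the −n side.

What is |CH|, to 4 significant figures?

48.41

The slot axis is L1's direction at 40.2°, so u = (cos 40.2°, sin 40.2°) = (0.7638, 0.6455) and n = (−sin 40.2°, cos 40.2°) = (-0.6455, 0.7638). C is at the origin and A lies 45.9 along u from C, so A = 45.9·u = (35.06, 29.63). Tangency of A1 to both parallel lines with radius 15.4 puts W and B at C ± 15.4·n: W = (-9.940, 11.76), B = (9.940, -11.76). Equal radii place H and G the same way about A: H = A + 15.4·n = (25.12, 41.39), G = A − 15.4·n = (45.00, 17.86). Then |CH| = |H − C| = 48.41.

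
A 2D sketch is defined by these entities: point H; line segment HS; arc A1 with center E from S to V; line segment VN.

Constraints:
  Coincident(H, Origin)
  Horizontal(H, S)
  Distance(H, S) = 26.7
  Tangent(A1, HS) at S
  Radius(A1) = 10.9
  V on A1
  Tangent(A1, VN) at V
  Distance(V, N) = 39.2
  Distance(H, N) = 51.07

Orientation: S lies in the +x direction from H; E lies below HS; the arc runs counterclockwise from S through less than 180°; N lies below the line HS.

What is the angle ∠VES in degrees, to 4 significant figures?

86.29°

H is at the origin; H and S share the same y with |HS| = 26.7 and S on the +x side, so S = (26.70, 0.000). Tangency of A1 to HS means the radius ES is perpendicular to HS, so E = S + (0, -10.9) = (26.70, -10.90). Since EV ⟂ VN (tangency), |EN| = √(10.9² + 39.2²) = 40.69 regardless of where V sits on A1. So N lies on both circle(H, 51.07) and circle(E, 40.69); the below-HS intersection is N = (13.28, -49.31). V is the foot of the tangent from N: V = (15.82, -10.19).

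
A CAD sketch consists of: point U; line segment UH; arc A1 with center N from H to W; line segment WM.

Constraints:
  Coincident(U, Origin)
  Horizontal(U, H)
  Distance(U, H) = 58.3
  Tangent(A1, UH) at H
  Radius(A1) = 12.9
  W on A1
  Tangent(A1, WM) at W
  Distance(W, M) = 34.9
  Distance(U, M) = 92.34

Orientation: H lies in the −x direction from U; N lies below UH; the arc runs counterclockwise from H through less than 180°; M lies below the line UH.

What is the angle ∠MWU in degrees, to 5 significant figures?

117.58°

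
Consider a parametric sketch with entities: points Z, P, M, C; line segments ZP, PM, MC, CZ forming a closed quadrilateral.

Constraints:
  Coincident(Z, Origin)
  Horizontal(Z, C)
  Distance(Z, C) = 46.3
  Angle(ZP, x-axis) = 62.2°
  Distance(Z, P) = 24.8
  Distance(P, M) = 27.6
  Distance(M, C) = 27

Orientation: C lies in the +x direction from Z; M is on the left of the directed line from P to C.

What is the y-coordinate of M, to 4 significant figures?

25.96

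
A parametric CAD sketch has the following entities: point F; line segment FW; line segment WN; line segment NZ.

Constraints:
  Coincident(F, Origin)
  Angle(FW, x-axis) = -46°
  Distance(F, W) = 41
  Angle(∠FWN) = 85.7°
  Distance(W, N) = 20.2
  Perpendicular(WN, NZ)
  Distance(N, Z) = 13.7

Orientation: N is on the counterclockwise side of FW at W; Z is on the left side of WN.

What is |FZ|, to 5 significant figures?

32.129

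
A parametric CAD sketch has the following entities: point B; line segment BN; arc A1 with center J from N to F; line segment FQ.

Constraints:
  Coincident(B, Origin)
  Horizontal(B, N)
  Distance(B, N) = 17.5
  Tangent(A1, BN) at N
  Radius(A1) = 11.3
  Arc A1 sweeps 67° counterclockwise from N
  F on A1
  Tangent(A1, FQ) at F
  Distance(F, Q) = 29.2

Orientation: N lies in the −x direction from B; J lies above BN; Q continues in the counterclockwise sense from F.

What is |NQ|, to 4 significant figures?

40.20

B is at the origin; B and N share the same y with |BN| = 17.5 and N on the −x side, so N = (-17.50, 0.000). A1 meets BN tangentially, so JN is at right angles to BN, so J = N + (0, 11.3) = (-17.50, 11.30). On A1, N sits at bearing -90° from J; a 67° counterclockwise sweep puts F at bearing -23°, so F = J + 11.3·(cos -23°, sin -23°) = (-7.098, 6.885). A1 meets FQ tangentially, so JF is at right angles to FQ, so FQ runs along (−sin -23°, cos -23°); with |FQ| = 29.2, Q = (4.311, 33.76). Then |NQ| = |Q − N| = 40.20.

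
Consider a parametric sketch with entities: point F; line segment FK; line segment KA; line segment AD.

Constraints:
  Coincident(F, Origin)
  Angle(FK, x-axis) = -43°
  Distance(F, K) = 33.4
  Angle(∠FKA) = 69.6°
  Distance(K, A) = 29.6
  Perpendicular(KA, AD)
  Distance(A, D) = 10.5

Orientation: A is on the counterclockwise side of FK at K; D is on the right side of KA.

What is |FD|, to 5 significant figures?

45.499

F is at the origin; FK runs at -43.0° with length 33.4, so K = 33.4·(cos -43.0°, sin -43.0°) = (24.427, -22.779). ∠FKA = 69.6°, so KA runs at -43.0° + (180° − 69.6°) = 67.400° from the x-axis; with |KA| = 29.6, A = K + 29.6·(cos 67.400°, sin 67.400°) = (35.802, 4.5483). KA ⟂ AD; with |AD| = 10.5 on the right of KA, D = A + 10.5·(0.92321, -0.38430) = (45.496, 0.51318). Then |FD| = |D − F| = 45.499.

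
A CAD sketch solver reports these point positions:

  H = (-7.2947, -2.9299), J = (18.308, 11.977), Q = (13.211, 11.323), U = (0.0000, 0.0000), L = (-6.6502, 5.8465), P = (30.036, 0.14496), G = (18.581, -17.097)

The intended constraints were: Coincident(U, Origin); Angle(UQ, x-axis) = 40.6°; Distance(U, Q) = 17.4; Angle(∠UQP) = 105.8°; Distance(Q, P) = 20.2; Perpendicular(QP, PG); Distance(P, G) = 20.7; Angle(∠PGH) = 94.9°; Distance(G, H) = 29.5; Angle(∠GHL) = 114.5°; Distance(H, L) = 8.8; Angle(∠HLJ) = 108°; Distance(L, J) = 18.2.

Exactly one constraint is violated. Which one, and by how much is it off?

Distance(L, J) = 18.2 — off by 7.50.

U = (0.00, 0.00) ✓; UQ at 40.60° ✓; |UQ| = 17.40 ✓; ∠UQP = 105.8° ✓; |QP| = 20.20 ✓; ∠(QP, PG) = 90.00° ✓; |PG| = 20.70 ✓; ∠PGH = 94.90° ✓; |GH| = 29.50 ✓; ∠GHL = 114.5° ✓; |HL| = 8.800 ✓; ∠HLJ = 108.0° ✓; |LJ| = 25.70 ✗.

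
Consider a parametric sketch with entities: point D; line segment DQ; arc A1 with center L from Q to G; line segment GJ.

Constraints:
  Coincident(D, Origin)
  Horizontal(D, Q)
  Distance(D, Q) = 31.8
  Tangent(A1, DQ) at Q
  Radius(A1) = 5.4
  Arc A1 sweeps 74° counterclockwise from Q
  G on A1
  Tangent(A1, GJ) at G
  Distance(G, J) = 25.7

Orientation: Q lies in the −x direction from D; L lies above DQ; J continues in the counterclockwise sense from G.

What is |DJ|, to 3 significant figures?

34.6

On A1, Q sits at bearing -90° from L; a 74° counterclockwise sweep puts G at bearing -16°, so G = L + 5.4·(cos -16°, sin -16°) = (-26.6, 3.91). Since A1 is tangent to GJ there, LG ⟂ GJ, so GJ runs along (−sin -16°, cos -16°); with |GJ| = 25.7, J = (-19.5, 28.6). Then |DJ| = |J − D| = 34.6.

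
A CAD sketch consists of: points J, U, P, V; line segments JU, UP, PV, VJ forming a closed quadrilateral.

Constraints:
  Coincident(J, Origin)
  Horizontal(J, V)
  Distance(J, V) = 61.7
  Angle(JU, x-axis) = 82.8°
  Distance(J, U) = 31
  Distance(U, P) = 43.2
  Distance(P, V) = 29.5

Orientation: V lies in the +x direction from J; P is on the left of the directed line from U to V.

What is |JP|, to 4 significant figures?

53.23

J is at the origin; JV is horizontal with |JV| = 61.7 and V in +x, so V = (61.7, 0). JU runs at 82.8° with |JU| = 31.0, so U = (3.885, 30.76). P is determined by |UP| = 43.2 and |PV| = 29.5 together: it lies at the intersection of circle(U, 43.2) and circle(V, 29.5). With |UV| = 65.49, the foot of the radical line on UV is 40.35 from U and the perpendicular offset is √(43.2² − 40.35²) = 15.44. Taking the left-of-UV solution: P = (46.76, 25.44).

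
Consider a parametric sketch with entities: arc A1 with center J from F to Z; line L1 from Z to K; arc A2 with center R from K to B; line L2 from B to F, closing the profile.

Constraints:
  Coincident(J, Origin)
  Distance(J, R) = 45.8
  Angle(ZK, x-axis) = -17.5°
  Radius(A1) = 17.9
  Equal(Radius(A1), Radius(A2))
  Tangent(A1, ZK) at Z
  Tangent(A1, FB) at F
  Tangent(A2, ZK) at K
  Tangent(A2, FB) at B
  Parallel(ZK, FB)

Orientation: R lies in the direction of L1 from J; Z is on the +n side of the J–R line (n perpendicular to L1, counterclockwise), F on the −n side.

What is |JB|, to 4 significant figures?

49.17

Tangency of A1 to both parallel lines with radius 17.9 puts Z and F at J ± 17.9·n: Z = (5.383, 17.07), F = (-5.383, -17.07). Equal radii place K and B the same way about R: K = R + 17.9·n = (49.06, 3.299), B = R − 17.9·n = (38.30, -30.84). Then |JB| = |B − J| = 49.17.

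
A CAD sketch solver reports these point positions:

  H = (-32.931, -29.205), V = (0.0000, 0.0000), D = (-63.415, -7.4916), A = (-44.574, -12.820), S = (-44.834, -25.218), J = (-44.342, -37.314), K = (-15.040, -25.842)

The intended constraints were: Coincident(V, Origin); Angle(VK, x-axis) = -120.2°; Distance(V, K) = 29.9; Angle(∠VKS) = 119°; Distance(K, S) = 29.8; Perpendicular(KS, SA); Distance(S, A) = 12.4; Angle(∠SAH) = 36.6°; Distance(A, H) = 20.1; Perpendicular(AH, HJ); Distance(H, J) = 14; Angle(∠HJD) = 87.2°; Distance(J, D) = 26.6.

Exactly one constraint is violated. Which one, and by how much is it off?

Distance(J, D) = 26.6 — off by 8.80.

V = (0.00, 0.00) ✓; VK at -120.2° ✓; |VK| = 29.90 ✓; ∠VKS = 119.0° ✓; |KS| = 29.80 ✓; ∠(KS, SA) = 90.00° ✓; |SA| = 12.40 ✓; ∠SAH = 36.60° ✓; |AH| = 20.10 ✓; ∠(AH, HJ) = 90.00° ✓; |HJ| = 14.00 ✓; ∠HJD = 87.20° ✓; |JD| = 35.40 ✗.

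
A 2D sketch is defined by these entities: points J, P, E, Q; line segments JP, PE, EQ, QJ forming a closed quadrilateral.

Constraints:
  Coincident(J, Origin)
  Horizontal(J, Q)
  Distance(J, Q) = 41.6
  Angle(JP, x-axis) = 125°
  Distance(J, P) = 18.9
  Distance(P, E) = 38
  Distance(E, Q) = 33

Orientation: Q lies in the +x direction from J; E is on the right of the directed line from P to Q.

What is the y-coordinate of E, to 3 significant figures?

-14.8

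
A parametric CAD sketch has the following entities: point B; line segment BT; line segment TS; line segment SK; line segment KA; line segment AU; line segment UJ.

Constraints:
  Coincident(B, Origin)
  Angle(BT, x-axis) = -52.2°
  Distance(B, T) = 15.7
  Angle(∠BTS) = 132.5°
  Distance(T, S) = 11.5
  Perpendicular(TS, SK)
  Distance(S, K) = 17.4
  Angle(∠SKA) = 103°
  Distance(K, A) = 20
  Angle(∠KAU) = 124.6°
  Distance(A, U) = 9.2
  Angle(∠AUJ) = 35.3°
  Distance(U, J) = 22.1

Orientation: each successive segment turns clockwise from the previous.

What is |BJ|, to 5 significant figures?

19.032

∠KAU = 124.6° gives AU at 37.900° from the x-axis; with |AU| = 9.2, U = (-3.3579, 4.8090). ∠AUJ = 35.3° gives UJ at -106.80° from the x-axis; with |UJ| = 22.1, J = (-9.7455, -16.348). Then |BJ| = |J − B| = 19.032.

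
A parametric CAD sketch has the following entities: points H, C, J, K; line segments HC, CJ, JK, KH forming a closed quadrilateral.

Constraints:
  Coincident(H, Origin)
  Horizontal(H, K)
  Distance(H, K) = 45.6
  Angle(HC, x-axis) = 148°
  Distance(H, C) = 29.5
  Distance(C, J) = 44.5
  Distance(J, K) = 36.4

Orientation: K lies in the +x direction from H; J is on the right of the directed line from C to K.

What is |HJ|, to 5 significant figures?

15.250

H is at the origin; HK is horizontal with |HK| = 45.6 and K in +x, so K = (45.6, 0). HC runs at 148.0° with |HC| = 29.5, so C = (-25.017, 15.633). J is determined by |CJ| = 44.5 and |JK| = 36.4 together: it lies at the intersection of circle(C, 44.5) and circle(K, 36.4). With |CK| = 72.327, the foot of the radical line on CK is 40.694 from C and the perpendicular offset is √(44.5² − 40.694²) = 18.008. Taking the right-of-CK solution: J = (10.822, -10.745).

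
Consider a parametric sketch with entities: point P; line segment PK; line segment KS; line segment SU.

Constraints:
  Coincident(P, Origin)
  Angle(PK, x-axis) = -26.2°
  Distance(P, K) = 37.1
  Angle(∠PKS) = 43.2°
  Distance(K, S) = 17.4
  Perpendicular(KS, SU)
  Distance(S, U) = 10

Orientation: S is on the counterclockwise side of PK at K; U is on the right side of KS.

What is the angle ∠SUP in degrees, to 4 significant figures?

15.24°

∠PKS = 43.2°, so KS runs at -26.2° + (180° − 43.2°) = 110.6° from the x-axis; with |KS| = 17.4, S = K + 17.4·(cos 110.6°, sin 110.6°) = (27.17, -0.09243). KS is perpendicular to SU; with |SU| = 10.0 on the right of KS, U = S + 10.0·(0.9361, 0.3518) = (36.53, 3.426). Then cos ∠SUP = US·UP / (|US||UP|), giving 15.24°.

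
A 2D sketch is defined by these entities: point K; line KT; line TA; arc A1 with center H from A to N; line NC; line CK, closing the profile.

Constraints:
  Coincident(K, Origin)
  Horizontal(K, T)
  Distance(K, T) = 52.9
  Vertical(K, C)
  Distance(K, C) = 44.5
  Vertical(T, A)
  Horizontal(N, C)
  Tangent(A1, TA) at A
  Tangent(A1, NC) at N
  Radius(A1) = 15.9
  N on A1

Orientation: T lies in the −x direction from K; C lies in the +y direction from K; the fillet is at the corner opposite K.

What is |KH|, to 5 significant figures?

46.765

K is at the origin; K and T share the same y with |KT| = 52.9 and T on the −x side, so T = (-52.900, 0.0000). K and C share the same x with |KC| = 44.5 and C on the +y side, so C = (0.0000, 44.500). The virtual corner opposite K is at (-52.900, 44.500). The tangent condition forces HA to be normal to TA and tangency of A1 to NC means the radius HN is perpendicular to NC, with radius 15.9, so the center H sits 15.9 in from both sides at H = (-37.000, 28.600). Then |KH| = |H − K| = 46.765.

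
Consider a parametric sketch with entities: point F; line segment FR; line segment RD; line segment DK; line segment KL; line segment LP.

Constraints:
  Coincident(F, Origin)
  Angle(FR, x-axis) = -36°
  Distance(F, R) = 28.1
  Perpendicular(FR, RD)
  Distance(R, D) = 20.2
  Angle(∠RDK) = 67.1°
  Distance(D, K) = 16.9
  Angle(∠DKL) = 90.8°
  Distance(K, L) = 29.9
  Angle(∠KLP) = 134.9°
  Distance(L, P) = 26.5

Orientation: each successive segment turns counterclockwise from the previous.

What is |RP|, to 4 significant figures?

31.58

∠DKL = 90.8° gives KL at -103.9° from the x-axis; with |KL| = 29.9, L = (10.96, -25.37). ∠KLP = 134.9° gives LP at -58.80° from the x-axis; with |LP| = 26.5, P = (24.69, -48.04). Then |RP| = |P − R| = 31.58.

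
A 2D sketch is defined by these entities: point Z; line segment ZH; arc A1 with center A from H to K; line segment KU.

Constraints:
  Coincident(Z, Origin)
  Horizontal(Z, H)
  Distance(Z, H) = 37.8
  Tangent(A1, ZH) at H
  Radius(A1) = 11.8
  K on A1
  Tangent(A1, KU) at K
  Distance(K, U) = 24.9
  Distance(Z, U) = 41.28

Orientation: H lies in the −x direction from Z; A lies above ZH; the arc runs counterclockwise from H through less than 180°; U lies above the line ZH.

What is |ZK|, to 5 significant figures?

27.994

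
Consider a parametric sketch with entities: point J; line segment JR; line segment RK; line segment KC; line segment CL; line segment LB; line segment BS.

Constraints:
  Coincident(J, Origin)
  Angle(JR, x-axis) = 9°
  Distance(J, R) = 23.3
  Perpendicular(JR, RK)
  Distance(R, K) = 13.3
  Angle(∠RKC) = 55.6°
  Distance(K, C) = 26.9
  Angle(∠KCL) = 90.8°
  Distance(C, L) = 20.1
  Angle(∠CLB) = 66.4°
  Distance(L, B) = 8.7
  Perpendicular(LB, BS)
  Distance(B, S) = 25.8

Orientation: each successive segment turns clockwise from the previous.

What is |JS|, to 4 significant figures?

5.436

J is at the origin; JR runs at 9.0° with length 23.3, so R = (23.01, 3.645). JR is perpendicular to RK, so RK runs at -81.00°; with |RK| = 13.3, K = (25.09, -9.491). ∠RKC = 55.6° gives KC at 154.6° from the x-axis; with |KC| = 26.9, C = (0.7940, 2.047). ∠KCL = 90.8° gives CL at 65.40° from the x-axis; with |CL| = 20.1, L = (9.161, 20.32). ∠CLB = 66.4° gives LB at -48.20° from the x-axis; with |LB| = 8.7, B = (14.96, 13.84). The perpendicularity gives BS at right angles to LB, so BS runs at -138.2°; with |BS| = 25.8, S = (-4.273, -3.360). Then |JS| = |S − J| = 5.436.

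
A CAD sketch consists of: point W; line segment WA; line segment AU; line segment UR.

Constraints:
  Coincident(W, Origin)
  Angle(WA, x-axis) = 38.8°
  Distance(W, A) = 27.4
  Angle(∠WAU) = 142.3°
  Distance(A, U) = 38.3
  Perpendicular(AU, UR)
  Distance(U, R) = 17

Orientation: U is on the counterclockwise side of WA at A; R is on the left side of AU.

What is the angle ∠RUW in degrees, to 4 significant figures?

74.39°

W is at the origin; WA runs at 38.8° with length 27.4, so A = 27.4·(cos 38.8°, sin 38.8°) = (21.35, 17.17). ∠WAU = 142.3°, so AU runs at 38.8° + (180° − 142.3°) = 76.50° from the x-axis; with |AU| = 38.3, U = A + 38.3·(cos 76.50°, sin 76.50°) = (30.29, 54.41). AU is perpendicular to UR; with |UR| = 17.0 on the left of AU, R = U + 17.0·(-0.9724, 0.2334) = (13.76, 58.38). Then cos ∠RUW = UR·UW / (|UR||UW|), giving 74.39°.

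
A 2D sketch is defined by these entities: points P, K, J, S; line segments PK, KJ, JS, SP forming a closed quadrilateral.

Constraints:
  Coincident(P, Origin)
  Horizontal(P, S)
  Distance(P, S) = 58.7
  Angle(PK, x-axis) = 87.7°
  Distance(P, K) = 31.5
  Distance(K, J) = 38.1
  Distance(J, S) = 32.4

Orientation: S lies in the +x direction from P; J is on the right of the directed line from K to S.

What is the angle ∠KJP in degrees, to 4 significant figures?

54.86°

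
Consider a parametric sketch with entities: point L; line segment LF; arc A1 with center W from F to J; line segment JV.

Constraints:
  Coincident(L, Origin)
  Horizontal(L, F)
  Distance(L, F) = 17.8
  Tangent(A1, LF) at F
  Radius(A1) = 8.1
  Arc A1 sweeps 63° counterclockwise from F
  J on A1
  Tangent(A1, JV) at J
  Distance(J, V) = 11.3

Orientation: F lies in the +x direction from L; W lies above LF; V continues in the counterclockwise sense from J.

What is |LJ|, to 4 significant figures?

25.41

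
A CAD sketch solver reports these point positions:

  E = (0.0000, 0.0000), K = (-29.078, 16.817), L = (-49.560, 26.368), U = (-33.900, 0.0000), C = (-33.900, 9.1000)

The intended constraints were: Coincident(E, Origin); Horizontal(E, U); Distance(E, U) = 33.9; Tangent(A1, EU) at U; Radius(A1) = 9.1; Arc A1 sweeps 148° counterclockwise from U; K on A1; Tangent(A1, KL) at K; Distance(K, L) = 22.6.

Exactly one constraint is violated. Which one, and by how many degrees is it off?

Tangent(A1, KL) at K — off by 7.00°.

E = (0.00, 0.00) ✓; E.y = 0.00, U.y = 0.00 ✓; |EU| = 33.90 ✓; ∠(CU, UE) = 90.00° ✓; |CU| = 9.100 ✓; bearing(C→K) − bearing(C→U) = 148.0° ✓; |CK| = 9.100 ✓; ∠(CK, KL) = 83.00° ✗; |KL| = 22.60 ✓.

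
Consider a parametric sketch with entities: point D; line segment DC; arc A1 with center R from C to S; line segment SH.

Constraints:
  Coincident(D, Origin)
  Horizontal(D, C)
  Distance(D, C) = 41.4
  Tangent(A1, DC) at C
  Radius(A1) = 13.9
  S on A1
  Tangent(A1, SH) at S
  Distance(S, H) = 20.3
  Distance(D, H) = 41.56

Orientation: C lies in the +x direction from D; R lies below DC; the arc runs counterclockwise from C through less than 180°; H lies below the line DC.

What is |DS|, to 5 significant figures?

30.287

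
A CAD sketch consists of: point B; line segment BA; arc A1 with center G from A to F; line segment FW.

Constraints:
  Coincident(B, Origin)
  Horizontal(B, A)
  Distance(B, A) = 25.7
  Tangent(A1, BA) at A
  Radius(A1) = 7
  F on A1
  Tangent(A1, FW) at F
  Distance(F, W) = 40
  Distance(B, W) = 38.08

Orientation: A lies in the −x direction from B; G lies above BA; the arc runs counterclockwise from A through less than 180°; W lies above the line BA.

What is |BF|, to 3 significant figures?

20.0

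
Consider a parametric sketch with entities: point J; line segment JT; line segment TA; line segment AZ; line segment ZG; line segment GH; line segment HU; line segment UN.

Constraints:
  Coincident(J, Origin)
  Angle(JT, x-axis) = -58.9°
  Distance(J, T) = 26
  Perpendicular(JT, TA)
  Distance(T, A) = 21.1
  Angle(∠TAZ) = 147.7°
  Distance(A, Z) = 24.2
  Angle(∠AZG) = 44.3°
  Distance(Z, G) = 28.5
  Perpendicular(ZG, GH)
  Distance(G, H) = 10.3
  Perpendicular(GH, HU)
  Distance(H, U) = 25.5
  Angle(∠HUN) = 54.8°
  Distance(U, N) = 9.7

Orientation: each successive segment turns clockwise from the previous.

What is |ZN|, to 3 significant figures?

8.91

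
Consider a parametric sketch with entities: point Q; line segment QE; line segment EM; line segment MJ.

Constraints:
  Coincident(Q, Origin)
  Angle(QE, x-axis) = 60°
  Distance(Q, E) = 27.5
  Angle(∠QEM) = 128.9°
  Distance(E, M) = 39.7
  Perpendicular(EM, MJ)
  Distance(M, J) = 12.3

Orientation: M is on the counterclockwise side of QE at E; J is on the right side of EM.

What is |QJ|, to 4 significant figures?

66.19

∠QEM = 128.9°, so EM runs at 60.0° + (180° − 128.9°) = 111.1° from the x-axis; with |EM| = 39.7, M = E + 39.7·(cos 111.1°, sin 111.1°) = (-0.5419, 60.85). The perpendicularity gives MJ at right angles to EM; with |MJ| = 12.3 on the right of EM, J = M + 12.3·(0.9330, 0.3600) = (10.93, 65.28). Then |QJ| = |J − Q| = 66.19.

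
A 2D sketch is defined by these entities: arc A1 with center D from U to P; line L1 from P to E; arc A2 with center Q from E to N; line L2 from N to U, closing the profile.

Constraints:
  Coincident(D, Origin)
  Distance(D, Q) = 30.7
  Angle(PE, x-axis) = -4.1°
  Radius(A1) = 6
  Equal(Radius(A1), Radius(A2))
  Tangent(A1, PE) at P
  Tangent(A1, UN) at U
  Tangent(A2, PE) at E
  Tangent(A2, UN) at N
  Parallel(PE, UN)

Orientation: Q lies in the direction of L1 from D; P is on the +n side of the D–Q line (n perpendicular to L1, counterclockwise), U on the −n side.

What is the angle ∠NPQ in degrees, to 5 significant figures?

10.291°

Tangency of A1 to both parallel lines with radius 6.0 puts P and U at D ± 6.0·n: P = (0.42898, 5.9846), U = (-0.42898, -5.9846). Equal radii place E and N the same way about Q: E = Q + 6.0·n = (31.050, 3.7897), N = Q − 6.0·n = (30.192, -8.1796). Then cos ∠NPQ = PN·PQ / (|PN||PQ|), giving 10.291°.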